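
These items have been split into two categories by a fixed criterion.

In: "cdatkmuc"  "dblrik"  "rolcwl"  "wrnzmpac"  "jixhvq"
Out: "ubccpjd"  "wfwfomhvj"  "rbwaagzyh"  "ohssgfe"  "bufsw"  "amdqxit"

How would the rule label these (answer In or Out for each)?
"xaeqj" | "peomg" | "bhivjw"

The common property of the 'In' items is: even length. No 'Out' item has it.
"xaeqj": length 5 — doesn't qualify, so Out.
"peomg": length 5 — doesn't qualify, so Out.
"bhivjw": length 6 — has this property, so In.

Out, Out, In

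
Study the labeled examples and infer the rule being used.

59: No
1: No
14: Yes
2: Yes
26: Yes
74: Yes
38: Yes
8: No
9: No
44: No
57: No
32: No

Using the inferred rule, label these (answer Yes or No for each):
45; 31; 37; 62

No, No, No, Yes

All 'Yes' examples share one property — ≡ 2 (mod 4) — and every 'No' example lacks it.
45: 45 mod 4 = 1, does not fit → No. 31: 31 mod 4 = 3, does not fit → No. 37: 37 mod 4 = 1, does not fit → No. 62: 62 mod 4 = 2, qualifies → Yes.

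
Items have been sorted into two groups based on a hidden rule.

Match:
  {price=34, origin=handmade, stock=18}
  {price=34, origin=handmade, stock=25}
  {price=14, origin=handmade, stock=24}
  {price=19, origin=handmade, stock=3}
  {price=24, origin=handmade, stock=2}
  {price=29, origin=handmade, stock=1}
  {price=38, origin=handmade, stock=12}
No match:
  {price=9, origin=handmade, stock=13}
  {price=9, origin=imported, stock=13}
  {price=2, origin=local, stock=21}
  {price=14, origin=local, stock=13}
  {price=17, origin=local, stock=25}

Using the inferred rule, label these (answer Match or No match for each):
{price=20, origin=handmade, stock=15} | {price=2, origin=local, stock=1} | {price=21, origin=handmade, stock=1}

Match, No match, Match

The classifier is using: origin is handmade AND price ≥ 14.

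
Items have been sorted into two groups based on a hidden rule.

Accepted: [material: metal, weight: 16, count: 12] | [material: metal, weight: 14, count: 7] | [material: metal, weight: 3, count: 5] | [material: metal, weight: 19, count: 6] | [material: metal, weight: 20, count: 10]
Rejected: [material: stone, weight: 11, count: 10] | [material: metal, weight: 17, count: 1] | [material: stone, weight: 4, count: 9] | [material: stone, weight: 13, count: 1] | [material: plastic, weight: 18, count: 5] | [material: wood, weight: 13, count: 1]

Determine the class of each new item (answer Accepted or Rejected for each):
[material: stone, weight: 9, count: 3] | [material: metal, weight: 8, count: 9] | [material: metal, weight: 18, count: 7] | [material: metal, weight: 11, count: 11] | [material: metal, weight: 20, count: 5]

The pattern is that an item is 'Accepted' exactly when: material is metal AND count ≥ 5.
[material: stone, weight: 9, count: 3] → material is stone, count = 3 → Rejected.
[material: metal, weight: 8, count: 9] → material is metal, count = 9 → Accepted.
[material: metal, weight: 18, count: 7] → material is metal, count = 7 → Accepted.
[material: metal, weight: 11, count: 11] → material is metal, count = 11 → Accepted.
[material: metal, weight: 20, count: 5] → material is metal, count = 5 → Accepted.

Rejected, Accepted, Accepted, Accepted, Accepted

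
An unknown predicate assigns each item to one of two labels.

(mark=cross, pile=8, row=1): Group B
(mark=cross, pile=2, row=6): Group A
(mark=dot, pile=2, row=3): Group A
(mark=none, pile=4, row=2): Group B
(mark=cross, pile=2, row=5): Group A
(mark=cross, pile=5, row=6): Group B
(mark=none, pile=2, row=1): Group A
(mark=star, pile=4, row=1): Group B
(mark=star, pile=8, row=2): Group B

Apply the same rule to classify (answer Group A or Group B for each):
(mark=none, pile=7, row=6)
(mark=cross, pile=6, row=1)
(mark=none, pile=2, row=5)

Group B, Group B, Group A

The distinguishing property — pile = 2 — holds for all the 'Group A' cases and none of the 'Group B' cases.
(mark=none, pile=7, row=6): Group B (pile = 7).
(mark=cross, pile=6, row=1): Group B (pile = 6).
(mark=none, pile=2, row=5): Group A (pile = 2).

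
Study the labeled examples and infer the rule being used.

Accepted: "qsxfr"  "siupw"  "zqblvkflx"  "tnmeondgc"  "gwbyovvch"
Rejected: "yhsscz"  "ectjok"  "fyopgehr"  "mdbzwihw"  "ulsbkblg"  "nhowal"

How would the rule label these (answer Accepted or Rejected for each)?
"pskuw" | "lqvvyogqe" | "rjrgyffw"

Accepted, Accepted, Rejected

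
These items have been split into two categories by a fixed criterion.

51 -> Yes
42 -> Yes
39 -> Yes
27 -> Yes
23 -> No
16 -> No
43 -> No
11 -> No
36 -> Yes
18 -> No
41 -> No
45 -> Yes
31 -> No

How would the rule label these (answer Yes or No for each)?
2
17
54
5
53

No, No, Yes, No, No

One predicate separates the groups cleanly: multiple of 3 AND at least 23.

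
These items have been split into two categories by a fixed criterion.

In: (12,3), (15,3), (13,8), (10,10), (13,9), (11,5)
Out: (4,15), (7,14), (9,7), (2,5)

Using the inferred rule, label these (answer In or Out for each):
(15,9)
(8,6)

In, Out

A rule that fits every label: first ≥ 10 — true of each 'In' example, false of each 'Out' one.
(15,9): In (first 15).
(8,6): Out (first 8).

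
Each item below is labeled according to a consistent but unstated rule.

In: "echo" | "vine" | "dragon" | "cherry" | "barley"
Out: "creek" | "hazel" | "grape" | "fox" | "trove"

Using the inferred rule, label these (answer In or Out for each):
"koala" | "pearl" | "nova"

Out, Out, In

All 'In' examples share one property — even length — and every 'Out' example lacks it.
"koala": Out (length 5). "pearl": Out (length 5). "nova": In (length 4).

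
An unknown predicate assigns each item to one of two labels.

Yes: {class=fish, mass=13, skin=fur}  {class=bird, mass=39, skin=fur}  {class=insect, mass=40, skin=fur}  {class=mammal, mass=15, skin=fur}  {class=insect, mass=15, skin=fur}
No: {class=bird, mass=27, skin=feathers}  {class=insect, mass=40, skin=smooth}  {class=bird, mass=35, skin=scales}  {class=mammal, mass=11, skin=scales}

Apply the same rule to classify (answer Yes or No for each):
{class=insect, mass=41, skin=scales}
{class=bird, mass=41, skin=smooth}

No, No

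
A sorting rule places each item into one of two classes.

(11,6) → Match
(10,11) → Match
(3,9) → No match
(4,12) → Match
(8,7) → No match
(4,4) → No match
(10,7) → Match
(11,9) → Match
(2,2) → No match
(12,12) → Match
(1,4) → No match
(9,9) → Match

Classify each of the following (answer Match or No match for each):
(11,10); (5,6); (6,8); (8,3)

Match, No match, No match, No match

The simplest hypothesis consistent with all the labels is: sum ≥ 16.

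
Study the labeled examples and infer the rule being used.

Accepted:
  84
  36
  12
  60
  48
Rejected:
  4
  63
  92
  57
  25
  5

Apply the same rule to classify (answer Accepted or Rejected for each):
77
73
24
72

Rejected, Rejected, Accepted, Accepted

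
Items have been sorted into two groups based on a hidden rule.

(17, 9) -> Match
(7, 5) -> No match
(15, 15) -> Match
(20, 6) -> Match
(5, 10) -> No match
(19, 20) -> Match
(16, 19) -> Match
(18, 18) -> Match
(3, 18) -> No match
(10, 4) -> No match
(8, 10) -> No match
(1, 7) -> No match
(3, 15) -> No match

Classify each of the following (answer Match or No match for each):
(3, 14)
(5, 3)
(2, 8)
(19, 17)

The classifier is using: sum ≥ 26.
(3, 14): 3+14 = 17 — does not fit, so No match.
(5, 3): 5+3 = 8 — does not fit, so No match.
(2, 8): 2+8 = 10 — does not fit, so No match.
(19, 17): 19+17 = 36 — checks out, so Match.

No match, No match, No match, Match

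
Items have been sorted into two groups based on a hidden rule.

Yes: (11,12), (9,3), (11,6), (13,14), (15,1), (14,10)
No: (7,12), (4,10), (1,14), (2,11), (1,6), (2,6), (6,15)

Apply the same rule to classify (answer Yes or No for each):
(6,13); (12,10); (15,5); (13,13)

No, Yes, Yes, Yes

The simplest hypothesis consistent with all the labels is: first ≥ 9.
(6,13): first 6, doesn't qualify → No.
(12,10): first 12, meets the rule → Yes.
(15,5): first 15, meets the rule → Yes.
(13,13): first 13, meets the rule → Yes.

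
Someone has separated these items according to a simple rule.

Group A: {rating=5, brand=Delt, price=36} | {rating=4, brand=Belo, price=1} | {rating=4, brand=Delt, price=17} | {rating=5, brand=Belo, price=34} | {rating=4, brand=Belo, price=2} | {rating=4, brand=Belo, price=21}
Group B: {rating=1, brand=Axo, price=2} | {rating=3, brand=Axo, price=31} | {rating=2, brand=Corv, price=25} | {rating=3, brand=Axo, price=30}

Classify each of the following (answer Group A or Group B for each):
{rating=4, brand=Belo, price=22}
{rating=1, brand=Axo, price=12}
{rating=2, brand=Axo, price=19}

Group A, Group B, Group B

The rule appears to be: rating ≥ 4.
{rating=4, brand=Belo, price=22}: rating = 4 — satisfies this, so Group A.
{rating=1, brand=Axo, price=12}: rating = 1 — does not satisfy this, so Group B.
{rating=2, brand=Axo, price=19}: rating = 2 — does not satisfy this, so Group B.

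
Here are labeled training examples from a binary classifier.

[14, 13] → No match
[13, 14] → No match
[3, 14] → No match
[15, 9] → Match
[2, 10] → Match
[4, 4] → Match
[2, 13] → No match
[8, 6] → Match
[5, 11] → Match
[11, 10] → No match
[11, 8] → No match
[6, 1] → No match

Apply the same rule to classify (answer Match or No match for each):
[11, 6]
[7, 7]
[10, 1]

No match, Match, No match

The common property of the 'Match' items is: sum is even. No 'No match' item has it.
No match: [11, 6], since 11+6 = 17. Match: [7, 7], since 7+7 = 14. No match: [10, 1], since 10+1 = 11.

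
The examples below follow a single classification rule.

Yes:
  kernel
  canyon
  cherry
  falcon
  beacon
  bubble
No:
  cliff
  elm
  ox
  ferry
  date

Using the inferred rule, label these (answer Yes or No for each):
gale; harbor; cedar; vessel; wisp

No, Yes, No, Yes, No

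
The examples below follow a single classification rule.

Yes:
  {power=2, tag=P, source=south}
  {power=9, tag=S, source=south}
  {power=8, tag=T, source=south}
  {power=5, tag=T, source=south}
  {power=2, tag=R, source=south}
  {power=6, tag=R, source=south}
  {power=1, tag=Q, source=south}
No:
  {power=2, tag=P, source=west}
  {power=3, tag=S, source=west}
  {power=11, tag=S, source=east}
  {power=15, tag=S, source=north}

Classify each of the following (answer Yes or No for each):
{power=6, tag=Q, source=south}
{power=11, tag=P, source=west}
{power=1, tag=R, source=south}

The simplest hypothesis consistent with all the labels is: source is south.
{power=6, tag=Q, source=south}: source is south — checks out, so Yes. {power=11, tag=P, source=west}: source is west — doesn't match, so No. {power=1, tag=R, source=south}: source is south — checks out, so Yes.

Yes, No, Yes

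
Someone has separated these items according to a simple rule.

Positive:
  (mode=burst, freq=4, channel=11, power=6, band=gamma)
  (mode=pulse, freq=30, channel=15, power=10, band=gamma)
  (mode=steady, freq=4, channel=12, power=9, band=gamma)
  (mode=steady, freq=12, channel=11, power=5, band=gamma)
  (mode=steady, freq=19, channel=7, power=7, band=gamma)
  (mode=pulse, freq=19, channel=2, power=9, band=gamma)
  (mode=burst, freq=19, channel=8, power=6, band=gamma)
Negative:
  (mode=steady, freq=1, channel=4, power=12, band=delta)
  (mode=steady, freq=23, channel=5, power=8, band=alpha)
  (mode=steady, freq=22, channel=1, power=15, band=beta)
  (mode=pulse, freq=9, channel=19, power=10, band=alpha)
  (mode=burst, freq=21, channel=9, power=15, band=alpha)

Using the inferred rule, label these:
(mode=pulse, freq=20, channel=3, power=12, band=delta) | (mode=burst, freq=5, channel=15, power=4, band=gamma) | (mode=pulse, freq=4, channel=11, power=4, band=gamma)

A rule that fits every label: band is gamma — true of each 'Positive' example, false of each 'Negative' one.

Negative, Positive, Positive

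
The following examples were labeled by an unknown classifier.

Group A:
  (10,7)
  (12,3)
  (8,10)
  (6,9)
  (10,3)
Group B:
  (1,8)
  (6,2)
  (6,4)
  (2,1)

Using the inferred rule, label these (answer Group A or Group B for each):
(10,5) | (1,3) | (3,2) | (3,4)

Group A, Group B, Group B, Group B

The classifier is using: sum ≥ 13.
(10,5): Group A (10+5 = 15). (1,3): Group B (1+3 = 4). (3,2): Group B (3+2 = 5). (3,4): Group B (3+4 = 7).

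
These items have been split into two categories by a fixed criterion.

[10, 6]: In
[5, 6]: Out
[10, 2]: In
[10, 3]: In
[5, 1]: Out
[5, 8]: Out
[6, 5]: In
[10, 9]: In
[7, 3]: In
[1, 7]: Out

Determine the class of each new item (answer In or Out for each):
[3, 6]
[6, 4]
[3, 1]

Out, In, Out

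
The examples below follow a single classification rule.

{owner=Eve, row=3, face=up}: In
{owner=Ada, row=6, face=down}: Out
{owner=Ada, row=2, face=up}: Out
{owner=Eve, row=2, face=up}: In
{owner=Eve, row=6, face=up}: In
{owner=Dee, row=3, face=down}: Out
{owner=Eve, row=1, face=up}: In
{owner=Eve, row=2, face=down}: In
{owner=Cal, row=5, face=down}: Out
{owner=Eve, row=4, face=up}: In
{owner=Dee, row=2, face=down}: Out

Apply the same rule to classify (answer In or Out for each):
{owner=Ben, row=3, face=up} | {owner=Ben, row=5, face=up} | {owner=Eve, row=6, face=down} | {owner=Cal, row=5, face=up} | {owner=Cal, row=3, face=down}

Every 'In' example satisfies: owner is Eve. None of the 'Out' examples do.
{owner=Ben, row=3, face=up} → owner is Ben → Out. {owner=Ben, row=5, face=up} → owner is Ben → Out. {owner=Eve, row=6, face=down} → owner is Eve → In. {owner=Cal, row=5, face=up} → owner is Cal → Out. {owner=Cal, row=3, face=down} → owner is Cal → Out.

Out, Out, In, Out, Out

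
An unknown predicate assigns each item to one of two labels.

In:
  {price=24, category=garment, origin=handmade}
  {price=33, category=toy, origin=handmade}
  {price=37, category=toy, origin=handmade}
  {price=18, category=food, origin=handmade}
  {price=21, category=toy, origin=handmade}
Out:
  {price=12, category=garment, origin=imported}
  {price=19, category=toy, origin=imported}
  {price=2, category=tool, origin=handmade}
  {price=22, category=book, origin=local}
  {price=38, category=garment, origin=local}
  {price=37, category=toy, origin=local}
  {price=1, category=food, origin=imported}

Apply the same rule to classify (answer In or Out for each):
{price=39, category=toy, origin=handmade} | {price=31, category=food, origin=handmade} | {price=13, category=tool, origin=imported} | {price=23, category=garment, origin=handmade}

The distinguishing property — origin is handmade AND price ≥ 12 — holds for all the 'In' cases and none of the 'Out' cases.
{price=39, category=toy, origin=handmade}: origin is handmade, price = 39 — satisfies this, so In. {price=31, category=food, origin=handmade}: origin is handmade, price = 31 — satisfies this, so In. {price=13, category=tool, origin=imported}: origin is imported, price = 13 — does not fit, so Out. {price=23, category=garment, origin=handmade}: origin is handmade, price = 23 — satisfies this, so In.

In, In, Out, In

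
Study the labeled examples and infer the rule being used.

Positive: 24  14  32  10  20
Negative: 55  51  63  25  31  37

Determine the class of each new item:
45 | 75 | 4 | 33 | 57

Looking at the examples, the only property every 'Positive' case has and every 'Negative' case lacks is: even.

Negative, Negative, Positive, Negative, Negative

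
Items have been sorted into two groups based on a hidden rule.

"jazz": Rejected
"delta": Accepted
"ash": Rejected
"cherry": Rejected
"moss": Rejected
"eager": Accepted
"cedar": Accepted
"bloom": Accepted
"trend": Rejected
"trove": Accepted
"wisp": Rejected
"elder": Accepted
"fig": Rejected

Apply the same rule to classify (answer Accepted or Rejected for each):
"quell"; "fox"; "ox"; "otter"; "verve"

Accepted, Rejected, Rejected, Accepted, Accepted

One predicate separates the groups cleanly: has ≥ 2 vowels.
Accepted: "quell", since 2 vowels.
Rejected: "fox", since 1 vowel.
Rejected: "ox", since 1 vowel.
Accepted: "otter", since 2 vowels.
Accepted: "verve", since 2 vowels.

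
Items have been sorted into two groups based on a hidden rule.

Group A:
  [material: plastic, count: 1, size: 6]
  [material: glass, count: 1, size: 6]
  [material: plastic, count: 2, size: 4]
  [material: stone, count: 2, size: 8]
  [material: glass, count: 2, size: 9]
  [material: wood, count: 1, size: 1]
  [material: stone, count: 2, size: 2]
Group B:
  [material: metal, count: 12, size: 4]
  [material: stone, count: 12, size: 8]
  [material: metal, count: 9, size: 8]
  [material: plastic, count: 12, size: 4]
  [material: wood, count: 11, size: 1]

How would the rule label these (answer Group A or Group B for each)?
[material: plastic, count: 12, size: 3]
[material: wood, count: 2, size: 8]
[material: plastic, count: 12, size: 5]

Group B, Group A, Group B

The common property of the 'Group A' items is: count ≤ 2. No 'Group B' item has it.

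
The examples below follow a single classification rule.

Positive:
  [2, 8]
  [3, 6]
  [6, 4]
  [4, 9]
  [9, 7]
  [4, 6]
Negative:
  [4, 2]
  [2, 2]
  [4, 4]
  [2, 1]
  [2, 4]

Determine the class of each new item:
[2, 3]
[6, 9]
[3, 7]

Negative, Positive, Positive

The common property of the 'Positive' items is: sum ≥ 9. No 'Negative' item has it.
[2, 3]: 2+3 = 5, doesn't match → Negative.
[6, 9]: 6+9 = 15, passes → Positive.
[3, 7]: 3+7 = 10, passes → Positive.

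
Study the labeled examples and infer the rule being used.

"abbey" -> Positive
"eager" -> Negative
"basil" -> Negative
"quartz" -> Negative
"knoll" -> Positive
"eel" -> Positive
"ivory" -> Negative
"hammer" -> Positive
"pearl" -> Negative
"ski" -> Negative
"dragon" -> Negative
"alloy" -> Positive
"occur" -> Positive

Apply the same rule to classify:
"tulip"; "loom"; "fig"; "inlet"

The simplest hypothesis consistent with all the labels is: has a double letter.

Negative, Positive, Negative, Negative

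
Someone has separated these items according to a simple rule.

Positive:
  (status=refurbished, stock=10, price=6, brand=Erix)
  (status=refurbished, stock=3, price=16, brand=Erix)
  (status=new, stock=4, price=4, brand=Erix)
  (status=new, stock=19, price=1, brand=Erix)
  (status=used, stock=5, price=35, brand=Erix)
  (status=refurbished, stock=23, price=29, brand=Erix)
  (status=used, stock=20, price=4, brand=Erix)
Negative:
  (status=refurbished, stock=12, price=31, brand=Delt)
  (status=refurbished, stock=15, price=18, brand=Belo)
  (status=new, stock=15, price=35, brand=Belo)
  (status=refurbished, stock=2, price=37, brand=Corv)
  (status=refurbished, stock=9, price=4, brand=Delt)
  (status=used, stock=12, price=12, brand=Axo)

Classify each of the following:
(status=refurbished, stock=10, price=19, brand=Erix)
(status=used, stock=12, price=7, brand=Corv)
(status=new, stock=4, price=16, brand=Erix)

Positive, Negative, Positive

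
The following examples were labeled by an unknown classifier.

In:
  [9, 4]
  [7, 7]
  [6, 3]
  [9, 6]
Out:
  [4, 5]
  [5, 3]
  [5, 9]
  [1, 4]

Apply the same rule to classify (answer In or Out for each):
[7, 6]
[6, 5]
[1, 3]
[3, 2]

In, In, Out, Out

The classifier is using: first ≥ 6.
In: [7, 6], since first 7.
In: [6, 5], since first 6.
Out: [1, 3], since first 1.
Out: [3, 2], since first 3.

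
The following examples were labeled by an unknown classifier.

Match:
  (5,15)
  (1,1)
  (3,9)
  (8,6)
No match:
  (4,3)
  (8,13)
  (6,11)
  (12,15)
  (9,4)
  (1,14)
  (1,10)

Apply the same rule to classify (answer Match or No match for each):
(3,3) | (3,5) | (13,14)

Checking candidate rules against both groups, what survives is: sum is even.
(3,3) → 3+3 = 6 → Match. (3,5) → 3+5 = 8 → Match. (13,14) → 13+14 = 27 → No match.

Match, Match, No match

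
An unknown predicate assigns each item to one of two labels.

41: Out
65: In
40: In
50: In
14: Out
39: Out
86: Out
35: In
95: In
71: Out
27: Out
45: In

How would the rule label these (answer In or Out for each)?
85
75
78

In, In, Out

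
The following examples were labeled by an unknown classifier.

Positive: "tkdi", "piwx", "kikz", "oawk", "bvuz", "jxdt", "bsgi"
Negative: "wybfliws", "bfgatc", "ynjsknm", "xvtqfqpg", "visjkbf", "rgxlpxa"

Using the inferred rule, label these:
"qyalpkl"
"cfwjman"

The common property of the 'Positive' items is: length 4. No 'Negative' item has it.
"qyalpkl": length 7, doesn't qualify → Negative.
"cfwjman": length 7, doesn't qualify → Negative.

Negative, Negative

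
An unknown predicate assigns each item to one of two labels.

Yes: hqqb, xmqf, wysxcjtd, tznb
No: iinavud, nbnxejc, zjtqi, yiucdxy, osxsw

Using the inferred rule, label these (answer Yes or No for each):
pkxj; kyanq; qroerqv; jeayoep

The rule appears to be: even length.
pkxj: length 4 — checks out, so Yes. kyanq: length 5 — doesn't qualify, so No. qroerqv: length 7 — doesn't qualify, so No. jeayoep: length 7 — doesn't qualify, so No.

Yes, No, No, No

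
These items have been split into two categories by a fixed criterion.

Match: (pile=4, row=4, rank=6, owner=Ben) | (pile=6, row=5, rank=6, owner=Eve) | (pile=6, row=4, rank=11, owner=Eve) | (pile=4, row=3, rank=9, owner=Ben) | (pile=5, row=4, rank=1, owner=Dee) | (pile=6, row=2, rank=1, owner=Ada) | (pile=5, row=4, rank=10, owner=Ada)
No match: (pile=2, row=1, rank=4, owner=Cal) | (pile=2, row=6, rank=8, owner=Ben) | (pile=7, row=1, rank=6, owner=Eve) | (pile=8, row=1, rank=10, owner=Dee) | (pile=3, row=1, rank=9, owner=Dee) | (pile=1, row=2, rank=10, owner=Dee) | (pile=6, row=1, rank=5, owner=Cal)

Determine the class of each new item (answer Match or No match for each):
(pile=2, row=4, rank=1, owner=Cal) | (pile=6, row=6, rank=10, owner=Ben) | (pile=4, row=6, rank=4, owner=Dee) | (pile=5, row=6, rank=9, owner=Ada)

No match, Match, Match, Match

Rule: row ≥ 2 AND pile ≥ 3. This holds for each 'Match' example and fails for each 'No match' one.
No match: (pile=2, row=4, rank=1, owner=Cal), since row = 4, pile = 2.
Match: (pile=6, row=6, rank=10, owner=Ben), since row = 6, pile = 6.
Match: (pile=4, row=6, rank=4, owner=Dee), since row = 6, pile = 4.
Match: (pile=5, row=6, rank=9, owner=Ada), since row = 6, pile = 5.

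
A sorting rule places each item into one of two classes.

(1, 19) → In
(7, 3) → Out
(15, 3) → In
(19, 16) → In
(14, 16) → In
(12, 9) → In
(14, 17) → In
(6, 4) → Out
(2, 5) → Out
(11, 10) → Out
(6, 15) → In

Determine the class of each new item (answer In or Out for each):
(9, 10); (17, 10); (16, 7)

Every 'In' example satisfies: max ≥ 12. None of the 'Out' examples do.
(9, 10): max 10, does not pass → Out.
(17, 10): max 17, has this property → In.
(16, 7): max 16, has this property → In.

Out, In, In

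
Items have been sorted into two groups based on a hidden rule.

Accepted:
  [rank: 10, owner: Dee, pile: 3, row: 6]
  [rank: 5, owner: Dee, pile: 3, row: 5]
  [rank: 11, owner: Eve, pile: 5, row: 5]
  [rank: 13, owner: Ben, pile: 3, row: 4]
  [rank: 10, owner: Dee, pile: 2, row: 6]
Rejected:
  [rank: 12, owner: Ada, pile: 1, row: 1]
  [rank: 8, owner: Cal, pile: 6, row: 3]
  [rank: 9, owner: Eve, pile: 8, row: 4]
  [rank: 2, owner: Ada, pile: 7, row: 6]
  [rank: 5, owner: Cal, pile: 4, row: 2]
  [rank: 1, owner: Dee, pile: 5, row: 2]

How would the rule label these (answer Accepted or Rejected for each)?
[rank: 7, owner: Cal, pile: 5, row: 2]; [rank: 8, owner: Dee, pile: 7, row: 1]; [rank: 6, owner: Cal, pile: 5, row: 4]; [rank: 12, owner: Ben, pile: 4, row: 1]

Rejected, Rejected, Accepted, Rejected

A rule that fits every label: row ≥ 3 AND pile ≤ 5 — true of each 'Accepted' example, false of each 'Rejected' one.
[rank: 7, owner: Cal, pile: 5, row: 2] → row = 2, pile = 5 → Rejected. [rank: 8, owner: Dee, pile: 7, row: 1] → row = 1, pile = 7 → Rejected. [rank: 6, owner: Cal, pile: 5, row: 4] → row = 4, pile = 5 → Accepted. [rank: 12, owner: Ben, pile: 4, row: 1] → row = 1, pile = 4 → Rejected.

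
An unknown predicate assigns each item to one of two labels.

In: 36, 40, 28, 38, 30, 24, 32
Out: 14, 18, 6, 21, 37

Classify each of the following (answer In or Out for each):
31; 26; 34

The common property of the 'In' items is: even AND at least 21. No 'Out' item has it.
31: Out (31 is odd, 31 ≥ 21). 26: In (26 is even, 26 ≥ 21). 34: In (34 is even, 34 ≥ 21).

Out, In, In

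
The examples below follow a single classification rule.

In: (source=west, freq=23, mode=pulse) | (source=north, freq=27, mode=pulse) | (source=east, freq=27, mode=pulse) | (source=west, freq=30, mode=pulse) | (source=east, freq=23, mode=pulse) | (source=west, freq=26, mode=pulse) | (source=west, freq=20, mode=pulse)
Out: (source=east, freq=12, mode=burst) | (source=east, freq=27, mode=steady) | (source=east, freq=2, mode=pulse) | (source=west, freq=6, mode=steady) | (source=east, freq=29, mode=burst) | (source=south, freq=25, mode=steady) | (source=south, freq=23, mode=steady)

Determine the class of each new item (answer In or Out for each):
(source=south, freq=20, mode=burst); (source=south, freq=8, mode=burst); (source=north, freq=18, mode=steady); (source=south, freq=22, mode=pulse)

Out, Out, Out, In

The rule appears to be: mode is pulse AND freq ≥ 6.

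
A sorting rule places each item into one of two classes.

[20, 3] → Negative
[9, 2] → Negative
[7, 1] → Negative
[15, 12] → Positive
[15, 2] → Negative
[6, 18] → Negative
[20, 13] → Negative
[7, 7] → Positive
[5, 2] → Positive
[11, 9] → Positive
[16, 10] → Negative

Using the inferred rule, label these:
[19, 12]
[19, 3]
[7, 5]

Negative, Negative, Positive

Every 'Positive' example satisfies: |first − second| ≤ 3. None of the 'Negative' examples do.
[19, 12]: |19−12| = 7 — does not fit, so Negative. [19, 3]: |19−3| = 16 — does not fit, so Negative. [7, 5]: |7−5| = 2 — satisfies this, so Positive.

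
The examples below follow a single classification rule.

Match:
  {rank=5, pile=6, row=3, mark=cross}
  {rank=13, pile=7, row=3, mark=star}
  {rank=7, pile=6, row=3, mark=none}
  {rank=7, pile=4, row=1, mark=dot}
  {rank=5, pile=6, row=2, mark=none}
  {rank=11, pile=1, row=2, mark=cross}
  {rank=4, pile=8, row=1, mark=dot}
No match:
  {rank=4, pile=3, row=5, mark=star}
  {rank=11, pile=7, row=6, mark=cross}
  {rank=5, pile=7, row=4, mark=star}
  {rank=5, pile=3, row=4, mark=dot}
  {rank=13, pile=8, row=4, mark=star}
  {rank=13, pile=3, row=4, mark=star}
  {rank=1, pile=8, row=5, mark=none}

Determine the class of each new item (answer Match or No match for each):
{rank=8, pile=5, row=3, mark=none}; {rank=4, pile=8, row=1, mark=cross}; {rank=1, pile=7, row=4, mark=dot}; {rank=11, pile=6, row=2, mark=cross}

Match, Match, No match, Match

One predicate separates the groups cleanly: row ≤ 3.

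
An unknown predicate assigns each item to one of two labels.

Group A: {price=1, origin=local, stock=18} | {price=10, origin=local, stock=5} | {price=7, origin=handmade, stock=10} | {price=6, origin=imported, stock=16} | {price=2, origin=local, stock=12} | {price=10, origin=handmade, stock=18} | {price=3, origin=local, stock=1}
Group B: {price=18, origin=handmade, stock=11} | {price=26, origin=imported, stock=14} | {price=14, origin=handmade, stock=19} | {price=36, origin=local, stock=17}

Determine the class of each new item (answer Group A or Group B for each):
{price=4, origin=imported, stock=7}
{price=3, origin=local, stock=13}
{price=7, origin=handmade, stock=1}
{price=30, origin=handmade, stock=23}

Group A, Group A, Group A, Group B

The rule appears to be: price ≤ 10.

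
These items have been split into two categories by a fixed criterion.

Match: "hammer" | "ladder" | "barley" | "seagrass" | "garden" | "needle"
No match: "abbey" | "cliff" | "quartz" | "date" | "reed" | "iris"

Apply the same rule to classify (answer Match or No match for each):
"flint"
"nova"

No match, No match

Every 'Match' example satisfies: length ≥ 6 AND contains 'e'. None of the 'No match' examples do.
"flint": No match (length 5, no 'e'). "nova": No match (length 4, no 'e').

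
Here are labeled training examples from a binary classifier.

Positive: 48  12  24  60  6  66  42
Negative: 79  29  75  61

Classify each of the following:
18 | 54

Rule: even. This holds for each 'Positive' example and fails for each 'Negative' one.
18: 18 is even — has this property, so Positive. 54: 54 is even — has this property, so Positive.

Positive, Positive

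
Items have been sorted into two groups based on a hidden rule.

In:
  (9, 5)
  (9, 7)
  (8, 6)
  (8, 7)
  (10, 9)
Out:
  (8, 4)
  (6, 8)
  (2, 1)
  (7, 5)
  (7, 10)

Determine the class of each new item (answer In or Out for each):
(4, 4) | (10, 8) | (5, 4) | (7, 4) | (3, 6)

Out, In, Out, Out, Out

The distinguishing property — first > second AND sum ≥ 14 — holds for all the 'In' cases and none of the 'Out' cases.
Out: (4, 4), since 4 = 4, 4+4 = 8. In: (10, 8), since 10 > 8, 10+8 = 18. Out: (5, 4), since 5 > 4, 5+4 = 9. Out: (7, 4), since 7 > 4, 7+4 = 11. Out: (3, 6), since 3 < 6, 3+6 = 9.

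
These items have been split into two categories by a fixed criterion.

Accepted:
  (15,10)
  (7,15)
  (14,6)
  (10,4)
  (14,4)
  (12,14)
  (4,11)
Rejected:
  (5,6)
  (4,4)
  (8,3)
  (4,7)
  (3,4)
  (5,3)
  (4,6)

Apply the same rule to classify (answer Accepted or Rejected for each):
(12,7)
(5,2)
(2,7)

Accepted, Rejected, Rejected

The rule appears to be: sum ≥ 14.
(12,7): Accepted (12+7 = 19). (5,2): Rejected (5+2 = 7). (2,7): Rejected (2+7 = 9).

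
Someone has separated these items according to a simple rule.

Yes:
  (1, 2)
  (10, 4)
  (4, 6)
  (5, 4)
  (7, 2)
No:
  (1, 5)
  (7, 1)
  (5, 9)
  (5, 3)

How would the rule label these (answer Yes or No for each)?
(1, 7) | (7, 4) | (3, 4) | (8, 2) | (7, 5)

No, Yes, Yes, Yes, No

'Yes' ⟺ second is even.
(1, 7): No (second 7). (7, 4): Yes (second 4). (3, 4): Yes (second 4). (8, 2): Yes (second 2). (7, 5): No (second 5).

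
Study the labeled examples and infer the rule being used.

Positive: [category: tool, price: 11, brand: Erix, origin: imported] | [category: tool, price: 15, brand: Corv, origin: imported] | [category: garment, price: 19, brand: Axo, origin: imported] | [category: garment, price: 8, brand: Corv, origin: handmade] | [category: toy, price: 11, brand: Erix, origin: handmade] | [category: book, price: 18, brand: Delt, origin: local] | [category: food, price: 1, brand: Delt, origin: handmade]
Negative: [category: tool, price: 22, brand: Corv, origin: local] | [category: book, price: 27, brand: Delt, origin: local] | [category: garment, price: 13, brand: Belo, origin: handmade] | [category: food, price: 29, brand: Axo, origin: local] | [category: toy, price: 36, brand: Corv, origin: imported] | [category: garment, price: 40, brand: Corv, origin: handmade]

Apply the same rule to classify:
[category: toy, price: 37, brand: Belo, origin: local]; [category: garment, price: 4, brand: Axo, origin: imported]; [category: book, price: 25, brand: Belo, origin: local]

Negative, Positive, Negative

The pattern is that an item is 'Positive' exactly when: price ≠ 13 AND price ≤ 19.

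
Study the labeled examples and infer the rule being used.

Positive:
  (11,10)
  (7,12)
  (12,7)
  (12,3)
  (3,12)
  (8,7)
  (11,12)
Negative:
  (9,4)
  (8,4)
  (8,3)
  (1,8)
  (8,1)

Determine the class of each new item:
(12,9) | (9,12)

The common property of the 'Positive' items is: sum ≥ 15. No 'Negative' item has it.

Positive, Positive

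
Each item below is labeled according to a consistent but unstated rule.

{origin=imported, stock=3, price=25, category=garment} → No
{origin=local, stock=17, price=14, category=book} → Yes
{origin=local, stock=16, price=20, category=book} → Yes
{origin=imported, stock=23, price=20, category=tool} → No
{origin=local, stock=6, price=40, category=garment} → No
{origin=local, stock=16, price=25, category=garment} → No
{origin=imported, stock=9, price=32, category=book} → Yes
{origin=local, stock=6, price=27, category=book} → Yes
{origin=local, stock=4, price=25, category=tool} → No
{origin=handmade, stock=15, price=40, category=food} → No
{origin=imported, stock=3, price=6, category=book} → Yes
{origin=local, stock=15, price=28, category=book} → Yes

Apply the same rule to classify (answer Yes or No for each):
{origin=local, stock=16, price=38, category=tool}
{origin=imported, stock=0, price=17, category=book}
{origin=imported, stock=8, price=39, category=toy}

Comparing the two groups points to one rule — category is book.
No: {origin=local, stock=16, price=38, category=tool}, since category is tool. Yes: {origin=imported, stock=0, price=17, category=book}, since category is book. No: {origin=imported, stock=8, price=39, category=toy}, since category is toy.

No, Yes, No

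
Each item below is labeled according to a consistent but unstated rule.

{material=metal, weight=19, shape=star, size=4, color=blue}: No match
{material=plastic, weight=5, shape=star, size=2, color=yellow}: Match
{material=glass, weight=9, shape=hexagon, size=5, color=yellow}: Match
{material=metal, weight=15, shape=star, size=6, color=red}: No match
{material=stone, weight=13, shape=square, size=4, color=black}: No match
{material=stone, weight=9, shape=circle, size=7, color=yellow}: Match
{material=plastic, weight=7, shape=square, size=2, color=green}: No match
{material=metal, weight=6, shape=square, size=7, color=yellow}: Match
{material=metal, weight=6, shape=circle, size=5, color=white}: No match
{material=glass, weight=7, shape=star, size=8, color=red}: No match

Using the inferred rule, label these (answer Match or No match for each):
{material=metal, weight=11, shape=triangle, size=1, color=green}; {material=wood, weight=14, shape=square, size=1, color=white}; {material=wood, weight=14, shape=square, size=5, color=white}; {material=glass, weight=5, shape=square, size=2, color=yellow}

No match, No match, No match, Match

The distinguishing property — color is yellow — holds for all the 'Match' cases and none of the 'No match' cases.
{material=metal, weight=11, shape=triangle, size=1, color=green}: No match (color is green).
{material=wood, weight=14, shape=square, size=1, color=white}: No match (color is white).
{material=wood, weight=14, shape=square, size=5, color=white}: No match (color is white).
{material=glass, weight=5, shape=square, size=2, color=yellow}: Match (color is yellow).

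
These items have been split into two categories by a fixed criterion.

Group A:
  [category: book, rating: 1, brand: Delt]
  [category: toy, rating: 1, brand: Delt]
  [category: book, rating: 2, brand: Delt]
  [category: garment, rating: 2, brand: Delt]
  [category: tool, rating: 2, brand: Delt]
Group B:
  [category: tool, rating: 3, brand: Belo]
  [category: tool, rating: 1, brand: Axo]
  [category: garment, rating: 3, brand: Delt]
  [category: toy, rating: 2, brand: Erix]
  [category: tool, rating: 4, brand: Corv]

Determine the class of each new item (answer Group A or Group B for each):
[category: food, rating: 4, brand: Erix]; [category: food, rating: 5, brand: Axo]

Group B, Group B

Every 'Group A' example satisfies: brand is Delt AND rating ≤ 2. None of the 'Group B' examples do.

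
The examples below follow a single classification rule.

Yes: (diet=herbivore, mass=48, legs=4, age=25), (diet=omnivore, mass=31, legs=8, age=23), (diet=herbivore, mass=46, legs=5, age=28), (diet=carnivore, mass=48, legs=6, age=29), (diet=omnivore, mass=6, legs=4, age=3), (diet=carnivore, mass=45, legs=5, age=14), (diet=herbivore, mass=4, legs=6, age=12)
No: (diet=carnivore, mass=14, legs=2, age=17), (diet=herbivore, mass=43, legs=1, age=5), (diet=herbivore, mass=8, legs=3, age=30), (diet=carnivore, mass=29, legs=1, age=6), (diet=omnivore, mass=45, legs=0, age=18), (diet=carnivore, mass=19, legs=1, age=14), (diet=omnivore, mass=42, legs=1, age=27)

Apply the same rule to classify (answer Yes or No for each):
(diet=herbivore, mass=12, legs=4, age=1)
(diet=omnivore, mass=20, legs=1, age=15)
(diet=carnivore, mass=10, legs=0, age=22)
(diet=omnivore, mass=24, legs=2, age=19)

Yes, No, No, No

The simplest hypothesis consistent with all the labels is: legs ≥ 4.
(diet=herbivore, mass=12, legs=4, age=1): Yes (legs = 4). (diet=omnivore, mass=20, legs=1, age=15): No (legs = 1). (diet=carnivore, mass=10, legs=0, age=22): No (legs = 0). (diet=omnivore, mass=24, legs=2, age=19): No (legs = 2).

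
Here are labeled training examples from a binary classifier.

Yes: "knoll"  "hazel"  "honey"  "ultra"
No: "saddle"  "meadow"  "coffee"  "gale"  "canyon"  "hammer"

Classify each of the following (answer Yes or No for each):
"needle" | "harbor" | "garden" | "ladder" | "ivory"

The simplest hypothesis consistent with all the labels is: odd length.
"needle" → length 6 → No.
"harbor" → length 6 → No.
"garden" → length 6 → No.
"ladder" → length 6 → No.
"ivory" → length 5 → Yes.

No, No, No, No, Yes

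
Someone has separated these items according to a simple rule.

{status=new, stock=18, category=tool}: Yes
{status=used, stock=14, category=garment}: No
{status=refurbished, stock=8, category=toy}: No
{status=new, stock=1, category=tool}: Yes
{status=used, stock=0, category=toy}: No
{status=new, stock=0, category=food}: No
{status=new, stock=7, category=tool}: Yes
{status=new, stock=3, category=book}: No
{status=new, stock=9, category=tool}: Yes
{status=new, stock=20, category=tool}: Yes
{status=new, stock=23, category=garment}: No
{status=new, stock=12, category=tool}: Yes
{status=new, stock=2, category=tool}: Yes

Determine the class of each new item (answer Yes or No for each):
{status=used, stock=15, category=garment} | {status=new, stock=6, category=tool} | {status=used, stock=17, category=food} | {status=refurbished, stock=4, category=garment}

No, Yes, No, No

'Yes' ⟺ category is tool.
{status=used, stock=15, category=garment} — category is garment, hence No. {status=new, stock=6, category=tool} — category is tool, hence Yes. {status=used, stock=17, category=food} — category is food, hence No. {status=refurbished, stock=4, category=garment} — category is garment, hence No.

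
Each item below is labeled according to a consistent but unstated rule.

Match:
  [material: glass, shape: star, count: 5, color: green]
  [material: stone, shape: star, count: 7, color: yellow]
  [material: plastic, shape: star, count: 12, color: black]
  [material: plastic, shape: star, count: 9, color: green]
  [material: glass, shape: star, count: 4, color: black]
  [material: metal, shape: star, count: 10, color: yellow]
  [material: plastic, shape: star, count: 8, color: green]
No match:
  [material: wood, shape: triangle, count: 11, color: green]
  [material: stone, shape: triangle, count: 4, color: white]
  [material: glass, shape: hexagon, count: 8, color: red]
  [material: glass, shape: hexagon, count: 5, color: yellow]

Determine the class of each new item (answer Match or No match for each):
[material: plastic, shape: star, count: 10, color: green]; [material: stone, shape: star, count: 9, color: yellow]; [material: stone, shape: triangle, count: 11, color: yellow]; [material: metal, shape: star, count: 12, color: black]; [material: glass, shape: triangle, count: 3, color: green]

Match, Match, No match, Match, No match

All 'Match' examples share one property — shape is star — and every 'No match' example lacks it.
[material: plastic, shape: star, count: 10, color: green]: shape is star, has this property → Match. [material: stone, shape: star, count: 9, color: yellow]: shape is star, has this property → Match. [material: stone, shape: triangle, count: 11, color: yellow]: shape is triangle, does not satisfy this → No match. [material: metal, shape: star, count: 12, color: black]: shape is star, has this property → Match. [material: glass, shape: triangle, count: 3, color: green]: shape is triangle, does not satisfy this → No match.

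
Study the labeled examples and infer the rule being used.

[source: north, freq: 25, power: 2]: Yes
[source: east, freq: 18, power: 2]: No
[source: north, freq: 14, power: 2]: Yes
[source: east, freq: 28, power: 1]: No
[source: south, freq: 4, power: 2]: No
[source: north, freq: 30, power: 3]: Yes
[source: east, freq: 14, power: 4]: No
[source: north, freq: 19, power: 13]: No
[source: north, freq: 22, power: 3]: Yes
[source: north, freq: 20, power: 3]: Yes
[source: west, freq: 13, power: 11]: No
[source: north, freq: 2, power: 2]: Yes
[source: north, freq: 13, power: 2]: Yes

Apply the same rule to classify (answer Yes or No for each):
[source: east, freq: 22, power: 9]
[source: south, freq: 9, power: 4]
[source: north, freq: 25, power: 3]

No, No, Yes

Every 'Yes' example satisfies: source is north AND power ≤ 3. None of the 'No' examples do.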